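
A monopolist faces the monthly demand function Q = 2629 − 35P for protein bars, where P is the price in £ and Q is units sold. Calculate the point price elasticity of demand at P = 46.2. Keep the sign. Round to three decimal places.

At P = 46.2, Q = 1012.
dQ/dP = −35.
ε = (dQ/dP)(P/Q) = (-35)(46.2/1012).

-1.598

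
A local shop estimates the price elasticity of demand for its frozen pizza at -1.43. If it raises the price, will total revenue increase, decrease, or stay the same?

decrease

|ε| = 1.43 > 1, so demand is elastic. A price rise therefore reduces total revenue.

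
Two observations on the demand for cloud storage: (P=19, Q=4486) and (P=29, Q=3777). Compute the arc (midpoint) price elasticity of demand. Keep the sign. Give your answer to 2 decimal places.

ΔQ = 3777 − 4486 = -709; ΔP = 29 − 19 = 10.
Midpoints: P̄ = 24.00, Q̄ = 4131.5.
ε = (ΔQ/ΔP)(P̄/Q̄) = (-709/10)(24.00/4131.5).

-0.41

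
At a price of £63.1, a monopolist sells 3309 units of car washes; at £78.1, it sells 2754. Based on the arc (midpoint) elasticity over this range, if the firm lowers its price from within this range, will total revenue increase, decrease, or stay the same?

Arc ε = (-555/15.0)(70.60/3031.5) ≈ -0.862.
|ε| = 0.86 < 1, so demand is inelastic. A price cut therefore reduces total revenue.

decrease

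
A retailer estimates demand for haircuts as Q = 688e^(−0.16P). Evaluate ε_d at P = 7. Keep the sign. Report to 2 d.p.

-1.12

At P = 7, Q = 224.480.
dQ/dP = −0.16·688e^(−0.16P) = −0.16Q = -35.917.
ε = (dQ/dP)(P/Q) = (-35.917)(7/224.480).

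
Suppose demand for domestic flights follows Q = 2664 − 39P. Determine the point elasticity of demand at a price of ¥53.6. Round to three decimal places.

At P = 53.6, Q = 573.600.
dQ/dP = −39.
ε = (dQ/dP)(P/Q) = (-39)(53.6/573.600).

-3.644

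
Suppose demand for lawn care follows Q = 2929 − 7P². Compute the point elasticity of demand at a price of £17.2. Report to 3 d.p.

At P = 17.2, Q = 858.120.
dQ/dP = −14P = -240.800.
ε = (dQ/dP)(P/Q) = (-240.800)(17.2/858.120).
|ε| > 1, so demand is elastic at this price.

-4.827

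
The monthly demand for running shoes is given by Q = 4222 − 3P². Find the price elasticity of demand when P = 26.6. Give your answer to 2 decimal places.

-2.02

At P = 26.6, Q = 2099.320.
dQ/dP = −6P = -159.600.
ε = (dQ/dP)(P/Q) = (-159.600)(26.6/2099.320).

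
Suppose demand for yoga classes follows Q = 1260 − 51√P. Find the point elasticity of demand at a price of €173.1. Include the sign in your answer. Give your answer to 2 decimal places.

-0.57

At P = 173.1, Q = 589.006.
dQ/dP = −51/(2√P) = -1.938.
ε = (dQ/dP)(P/Q) = (-1.938)(173.1/589.006).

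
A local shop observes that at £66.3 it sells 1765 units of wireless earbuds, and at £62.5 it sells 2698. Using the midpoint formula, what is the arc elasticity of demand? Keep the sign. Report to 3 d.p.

-7.086

ΔQ = 2698 − 1765 = 933; ΔP = 62.5 − 66.3 = -3.8.
Midpoints: P̄ = 64.40, Q̄ = 2231.5.
ε = (ΔQ/ΔP)(P̄/Q̄) = (933/-3.8)(64.40/2231.5).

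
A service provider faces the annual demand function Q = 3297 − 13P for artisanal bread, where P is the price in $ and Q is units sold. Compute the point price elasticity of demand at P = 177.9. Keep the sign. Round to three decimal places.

At P = 177.9, Q = 984.300.
dQ/dP = −13.
ε = (dQ/dP)(P/Q) = (-13)(177.9/984.300).
|ε| > 1, so demand is elastic at this price.

-2.350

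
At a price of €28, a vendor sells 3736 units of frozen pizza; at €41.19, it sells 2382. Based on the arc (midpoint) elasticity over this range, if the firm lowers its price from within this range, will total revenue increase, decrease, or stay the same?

Arc ε = (-1354/13.19)(34.59/3059.0) ≈ -1.161.
|ε| = 1.16 > 1, so demand is elastic. A price cut therefore raises total revenue.

increase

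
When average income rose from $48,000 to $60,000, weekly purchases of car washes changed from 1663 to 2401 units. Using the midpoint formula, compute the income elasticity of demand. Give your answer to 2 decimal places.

ΔQ = 738, ΔI = 12000. Midpoints: Ī = 54,000, Q̄ = 2032.0.
ε_I = (ΔQ/ΔI)(Ī/Q̄) = (738/12000)(54000/2032.0).
ε_I > 0, so the good is normal.

1.63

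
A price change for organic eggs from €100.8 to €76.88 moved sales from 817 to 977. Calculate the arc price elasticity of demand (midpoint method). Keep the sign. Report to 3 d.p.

-0.662

ΔQ = 977 − 817 = 160; ΔP = 76.88 − 100.8 = -23.92.
Midpoints: P̄ = 88.84, Q̄ = 897.0.
ε = (ΔQ/ΔP)(P̄/Q̄) = (160/-23.92)(88.84/897.0).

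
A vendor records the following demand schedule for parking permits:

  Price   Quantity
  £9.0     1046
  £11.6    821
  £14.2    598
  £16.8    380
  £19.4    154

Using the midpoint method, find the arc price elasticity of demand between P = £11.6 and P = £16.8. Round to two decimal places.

At P = 11.6, Q = 821; at P = 16.8, Q = 380.
ΔQ = -441, ΔP = 5.2. Midpoints: P̄ = 14.20, Q̄ = 600.5.
ε = (ΔQ/ΔP)(P̄/Q̄) = (-441/5.2)(14.20/600.5).

-2.01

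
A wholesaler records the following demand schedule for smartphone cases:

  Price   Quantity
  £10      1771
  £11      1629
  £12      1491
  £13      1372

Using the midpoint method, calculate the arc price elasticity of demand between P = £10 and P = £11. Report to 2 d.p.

At P = 10, Q = 1771; at P = 11, Q = 1629.
ΔQ = -142, ΔP = 1. Midpoints: P̄ = 10.50, Q̄ = 1700.0.
ε = (ΔQ/ΔP)(P̄/Q̄) = (-142/1)(10.50/1700.0).

-0.88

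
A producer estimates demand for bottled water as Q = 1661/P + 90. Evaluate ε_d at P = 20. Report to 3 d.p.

-0.480

At P = 20, Q = 173.050.
dQ/dP = −1661/P² = -4.152.
ε = (dQ/dP)(P/Q) = (-4.152)(20/173.050).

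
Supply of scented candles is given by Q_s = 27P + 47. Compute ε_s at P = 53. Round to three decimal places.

0.968

At P = 53, Q_s = 1478.
dQ_s/dP = 27.
ε_s = (dQ_s/dP)(P/Q_s) = (27)(53/1478).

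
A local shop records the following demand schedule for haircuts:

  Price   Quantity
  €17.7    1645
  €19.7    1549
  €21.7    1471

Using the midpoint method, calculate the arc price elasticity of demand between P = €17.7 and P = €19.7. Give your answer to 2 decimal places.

-0.56

At P = 17.7, Q = 1645; at P = 19.7, Q = 1549.
ΔQ = -96, ΔP = 2.0. Midpoints: P̄ = 18.70, Q̄ = 1597.0.
ε = (ΔQ/ΔP)(P̄/Q̄) = (-96/2.0)(18.70/1597.0).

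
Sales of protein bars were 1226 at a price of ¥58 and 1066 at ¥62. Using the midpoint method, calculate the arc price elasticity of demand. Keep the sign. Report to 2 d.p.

-2.09

ΔQ = 1066 − 1226 = -160; ΔP = 62 − 58 = 4.
Midpoints: P̄ = 60.00, Q̄ = 1146.0.
ε = (ΔQ/ΔP)(P̄/Q̄) = (-160/4)(60.00/1146.0).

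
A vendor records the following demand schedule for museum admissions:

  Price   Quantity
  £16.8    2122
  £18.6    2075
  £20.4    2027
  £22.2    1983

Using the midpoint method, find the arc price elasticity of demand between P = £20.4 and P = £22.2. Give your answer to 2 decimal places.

At P = 20.4, Q = 2027; at P = 22.2, Q = 1983.
ΔQ = -44, ΔP = 1.8. Midpoints: P̄ = 21.30, Q̄ = 2005.0.
ε = (ΔQ/ΔP)(P̄/Q̄) = (-44/1.8)(21.30/2005.0).

-0.26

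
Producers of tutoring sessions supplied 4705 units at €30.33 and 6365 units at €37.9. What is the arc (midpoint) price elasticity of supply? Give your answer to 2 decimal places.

1.35

ΔQ = 6365 − 4705 = 1660; ΔP = 37.9 − 30.33 = 7.57.
Midpoints: P̄ = 34.11, Q̄ = 5535.0.
ε_s = (ΔQ/ΔP)(P̄/Q̄) = (1660/7.57)(34.11/5535.0).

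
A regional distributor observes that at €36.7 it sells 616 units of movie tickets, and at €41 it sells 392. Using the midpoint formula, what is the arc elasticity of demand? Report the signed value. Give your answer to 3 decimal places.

-4.016

ΔQ = 392 − 616 = -224; ΔP = 41 − 36.7 = 4.3.
Midpoints: P̄ = 38.85, Q̄ = 504.0.
ε = (ΔQ/ΔP)(P̄/Q̄) = (-224/4.3)(38.85/504.0).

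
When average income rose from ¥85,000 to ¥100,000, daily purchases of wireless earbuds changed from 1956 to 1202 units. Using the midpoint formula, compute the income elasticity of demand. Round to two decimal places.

-2.94

ΔQ = -754, ΔI = 15000. Midpoints: Ī = 92,500, Q̄ = 1579.0.
ε_I = (ΔQ/ΔI)(Ī/Q̄) = (-754/15000)(92500/1579.0).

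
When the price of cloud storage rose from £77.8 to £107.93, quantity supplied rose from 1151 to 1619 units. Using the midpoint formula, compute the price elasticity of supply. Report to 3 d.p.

ΔQ = 1619 − 1151 = 468; ΔP = 107.93 − 77.8 = 30.13.
Midpoints: P̄ = 92.87, Q̄ = 1385.0.
ε_s = (ΔQ/ΔP)(P̄/Q̄) = (468/30.13)(92.87/1385.0).

1.041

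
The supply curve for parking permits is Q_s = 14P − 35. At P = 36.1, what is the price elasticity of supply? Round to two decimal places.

1.07

At P = 36.1, Q_s = 470.40.
dQ_s/dP = 14.
ε_s = (dQ_s/dP)(P/Q_s) = (14)(36.1/470.40).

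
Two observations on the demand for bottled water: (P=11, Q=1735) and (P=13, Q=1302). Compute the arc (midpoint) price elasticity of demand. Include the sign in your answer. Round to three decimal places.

ΔQ = 1302 − 1735 = -433; ΔP = 13 − 11 = 2.
Midpoints: P̄ = 12.00, Q̄ = 1518.5.
ε = (ΔQ/ΔP)(P̄/Q̄) = (-433/2)(12.00/1518.5).

-1.711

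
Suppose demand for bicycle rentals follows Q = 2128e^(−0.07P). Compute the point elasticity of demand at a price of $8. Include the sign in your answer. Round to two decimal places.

-0.56

At P = 8, Q = 1215.533.
dQ/dP = −0.07·2128e^(−0.07P) = −0.07Q = -85.087.
ε = (dQ/dP)(P/Q) = (-85.087)(8/1215.533).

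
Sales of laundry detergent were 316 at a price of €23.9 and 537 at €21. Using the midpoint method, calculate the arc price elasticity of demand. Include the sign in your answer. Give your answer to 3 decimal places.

ΔQ = 537 − 316 = 221; ΔP = 21 − 23.9 = -2.9.
Midpoints: P̄ = 22.45, Q̄ = 426.5.
ε = (ΔQ/ΔP)(P̄/Q̄) = (221/-2.9)(22.45/426.5).

-4.011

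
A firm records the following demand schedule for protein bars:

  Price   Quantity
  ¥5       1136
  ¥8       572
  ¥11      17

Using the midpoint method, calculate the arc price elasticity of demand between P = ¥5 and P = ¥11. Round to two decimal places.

-2.59

At P = 5, Q = 1136; at P = 11, Q = 17.
ΔQ = -1119, ΔP = 6. Midpoints: P̄ = 8.00, Q̄ = 576.5.
ε = (ΔQ/ΔP)(P̄/Q̄) = (-1119/6)(8.00/576.5).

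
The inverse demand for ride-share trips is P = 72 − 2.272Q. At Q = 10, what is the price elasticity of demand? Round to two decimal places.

At Q = 10, P = 72 − 2.272(10) = 49.28.
dP/dQ = −2.272, so dQ/dP = 1/(−2.272) = -0.440.
ε = (dQ/dP)(P/Q) = (-0.440)(49.28/10).

-2.17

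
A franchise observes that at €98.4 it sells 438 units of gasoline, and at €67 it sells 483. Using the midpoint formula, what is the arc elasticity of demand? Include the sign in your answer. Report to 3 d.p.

ΔQ = 483 − 438 = 45; ΔP = 67 − 98.4 = -31.4.
Midpoints: P̄ = 82.70, Q̄ = 460.5.
ε = (ΔQ/ΔP)(P̄/Q̄) = (45/-31.4)(82.70/460.5).

-0.257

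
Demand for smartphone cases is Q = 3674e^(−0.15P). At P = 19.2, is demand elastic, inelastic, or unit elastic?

elastic

Q = 206.239, dQ/dP = -30.936.
ε = (dQ/dP)(P/Q) ≈ -2.880.
|ε| = 2.88 > 1.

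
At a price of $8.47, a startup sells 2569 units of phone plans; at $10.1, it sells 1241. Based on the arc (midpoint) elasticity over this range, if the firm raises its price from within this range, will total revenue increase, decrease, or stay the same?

Arc ε = (-1328/1.63)(9.29/1905.0) ≈ -3.971.
|ε| = 3.97 > 1, so demand is elastic. A price rise therefore reduces total revenue.

decrease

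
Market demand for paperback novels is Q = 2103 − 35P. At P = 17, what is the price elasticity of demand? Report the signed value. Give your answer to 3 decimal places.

-0.395

At P = 17, Q = 1508.
dQ/dP = −35.
ε = (dQ/dP)(P/Q) = (-35)(17/1508).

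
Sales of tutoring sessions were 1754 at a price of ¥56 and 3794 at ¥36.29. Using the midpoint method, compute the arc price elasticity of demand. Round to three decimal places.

ΔQ = 3794 − 1754 = 2040; ΔP = 36.29 − 56 = -19.71.
Midpoints: P̄ = 46.14, Q̄ = 2774.0.
ε = (ΔQ/ΔP)(P̄/Q̄) = (2040/-19.71)(46.14/2774.0).

-1.722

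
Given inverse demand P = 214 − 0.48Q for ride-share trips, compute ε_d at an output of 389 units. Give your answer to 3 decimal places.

-0.146

At Q = 389, P = 214 − 0.48(389) = 27.28.
dP/dQ = −0.48, so dQ/dP = 1/(−0.48) = -2.083.
ε = (dQ/dP)(P/Q) = (-2.083)(27.28/389).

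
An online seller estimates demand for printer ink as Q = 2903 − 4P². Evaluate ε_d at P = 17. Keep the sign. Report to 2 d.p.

At P = 17, Q = 1747.
dQ/dP = −8P = -136.
ε = (dQ/dP)(P/Q) = (-136)(17/1747).

-1.32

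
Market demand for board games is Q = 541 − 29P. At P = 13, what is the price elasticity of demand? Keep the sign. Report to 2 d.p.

-2.30

At P = 13, Q = 164.
dQ/dP = −29.
ε = (dQ/dP)(P/Q) = (-29)(13/164).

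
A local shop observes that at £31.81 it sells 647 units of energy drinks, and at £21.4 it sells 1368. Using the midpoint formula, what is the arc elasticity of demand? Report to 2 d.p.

ΔQ = 1368 − 647 = 721; ΔP = 21.4 − 31.81 = -10.41.
Midpoints: P̄ = 26.60, Q̄ = 1007.5.
ε = (ΔQ/ΔP)(P̄/Q̄) = (721/-10.41)(26.60/1007.5).

-1.83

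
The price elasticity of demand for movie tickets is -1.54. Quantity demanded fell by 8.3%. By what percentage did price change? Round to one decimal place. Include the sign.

%ΔP ≈ %ΔQ / ε = (-8.3%)/(-1.54) = 5.39%.

5.4%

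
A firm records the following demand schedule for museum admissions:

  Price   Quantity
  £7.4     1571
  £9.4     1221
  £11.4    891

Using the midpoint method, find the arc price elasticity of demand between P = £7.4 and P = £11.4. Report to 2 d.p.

At P = 7.4, Q = 1571; at P = 11.4, Q = 891.
ΔQ = -680, ΔP = 4.0. Midpoints: P̄ = 9.40, Q̄ = 1231.0.
ε = (ΔQ/ΔP)(P̄/Q̄) = (-680/4.0)(9.40/1231.0).

-1.30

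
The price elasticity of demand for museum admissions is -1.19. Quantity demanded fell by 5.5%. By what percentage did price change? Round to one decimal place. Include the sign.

%ΔP ≈ %ΔQ / ε = (-5.5%)/(-1.19) = 4.62%.

4.6%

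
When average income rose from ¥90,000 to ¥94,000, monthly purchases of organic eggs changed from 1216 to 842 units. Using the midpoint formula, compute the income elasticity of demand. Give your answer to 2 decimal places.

-8.36

ΔQ = -374, ΔI = 4000. Midpoints: Ī = 92,000, Q̄ = 1029.0.
ε_I = (ΔQ/ΔI)(Ī/Q̄) = (-374/4000)(92000/1029.0).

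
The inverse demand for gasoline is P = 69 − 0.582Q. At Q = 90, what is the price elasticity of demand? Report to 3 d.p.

-0.317

At Q = 90, P = 69 − 0.582(90) = 16.62.
dP/dQ = −0.582, so dQ/dP = 1/(−0.582) = -1.718.
ε = (dQ/dP)(P/Q) = (-1.718)(16.62/90).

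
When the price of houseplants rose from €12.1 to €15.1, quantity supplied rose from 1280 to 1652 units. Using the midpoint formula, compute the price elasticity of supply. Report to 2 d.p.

1.15

ΔQ = 1652 − 1280 = 372; ΔP = 15.1 − 12.1 = 3.
Midpoints: P̄ = 13.60, Q̄ = 1466.0.
ε_s = (ΔQ/ΔP)(P̄/Q̄) = (372/3)(13.60/1466.0).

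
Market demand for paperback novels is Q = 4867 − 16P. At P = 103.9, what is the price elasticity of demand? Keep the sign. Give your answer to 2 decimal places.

At P = 103.9, Q = 3204.600.
dQ/dP = −16.
ε = (dQ/dP)(P/Q) = (-16)(103.9/3204.600).

-0.52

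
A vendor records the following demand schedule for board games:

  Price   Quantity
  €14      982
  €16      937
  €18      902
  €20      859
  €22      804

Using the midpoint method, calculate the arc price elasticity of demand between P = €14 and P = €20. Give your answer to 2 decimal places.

At P = 14, Q = 982; at P = 20, Q = 859.
ΔQ = -123, ΔP = 6. Midpoints: P̄ = 17.00, Q̄ = 920.5.
ε = (ΔQ/ΔP)(P̄/Q̄) = (-123/6)(17.00/920.5).

-0.38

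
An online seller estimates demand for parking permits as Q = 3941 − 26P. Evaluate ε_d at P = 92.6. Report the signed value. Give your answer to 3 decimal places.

-1.570

At P = 92.6, Q = 1533.400.
dQ/dP = −26.
ε = (dQ/dP)(P/Q) = (-26)(92.6/1533.400).
|ε| > 1, so demand is elastic at this price.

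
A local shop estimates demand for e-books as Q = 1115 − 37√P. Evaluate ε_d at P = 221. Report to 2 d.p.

At P = 221, Q = 564.955.
dQ/dP = −37/(2√P) = -1.244.
ε = (dQ/dP)(P/Q) = (-1.244)(221/564.955).

-0.49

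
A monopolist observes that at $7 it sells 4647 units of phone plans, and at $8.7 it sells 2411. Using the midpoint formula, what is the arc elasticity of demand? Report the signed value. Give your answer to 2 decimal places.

-2.93

ΔQ = 2411 − 4647 = -2236; ΔP = 8.7 − 7 = 1.7.
Midpoints: P̄ = 7.85, Q̄ = 3529.0.
ε = (ΔQ/ΔP)(P̄/Q̄) = (-2236/1.7)(7.85/3529.0).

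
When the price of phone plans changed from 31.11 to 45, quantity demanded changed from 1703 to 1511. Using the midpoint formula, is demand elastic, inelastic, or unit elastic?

Arc ε ≈ -0.327.
|ε| = 0.33 < 1.

inelastic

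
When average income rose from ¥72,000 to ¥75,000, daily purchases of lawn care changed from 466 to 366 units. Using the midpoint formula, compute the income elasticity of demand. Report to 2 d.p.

-5.89

ΔQ = -100, ΔI = 3000. Midpoints: Ī = 73,500, Q̄ = 416.0.
ε_I = (ΔQ/ΔI)(Ī/Q̄) = (-100/3000)(73500/416.0).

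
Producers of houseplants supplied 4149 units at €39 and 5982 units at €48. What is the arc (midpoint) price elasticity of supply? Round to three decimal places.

1.749

ΔQ = 5982 − 4149 = 1833; ΔP = 48 − 39 = 9.
Midpoints: P̄ = 43.50, Q̄ = 5065.5.
ε_s = (ΔQ/ΔP)(P̄/Q̄) = (1833/9)(43.50/5065.5).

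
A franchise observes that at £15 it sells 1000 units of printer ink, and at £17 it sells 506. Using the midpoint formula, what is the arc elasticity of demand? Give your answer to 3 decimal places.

-5.248

ΔQ = 506 − 1000 = -494; ΔP = 17 − 15 = 2.
Midpoints: P̄ = 16.00, Q̄ = 753.0.
ε = (ΔQ/ΔP)(P̄/Q̄) = (-494/2)(16.00/753.0).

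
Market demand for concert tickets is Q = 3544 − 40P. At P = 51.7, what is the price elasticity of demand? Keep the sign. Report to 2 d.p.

At P = 51.7, Q = 1476.
dQ/dP = −40.
ε = (dQ/dP)(P/Q) = (-40)(51.7/1476).
|ε| > 1, so demand is elastic at this price.

-1.40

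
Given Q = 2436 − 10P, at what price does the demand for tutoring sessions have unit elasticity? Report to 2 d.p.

For linear demand Q = a − bP, ε = −bP/(a − bP). |ε| = 1 when bP = a − bP, i.e. P = a/(2b).
P = 2436/(2·10) = 2436/20 = 121.8000.

121.80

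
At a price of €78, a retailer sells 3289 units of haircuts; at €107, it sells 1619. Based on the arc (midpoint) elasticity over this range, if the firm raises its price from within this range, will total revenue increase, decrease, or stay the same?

decrease

Arc ε = (-1670/29)(92.50/2454.0) ≈ -2.171.
|ε| = 2.17 > 1, so demand is elastic. A price rise therefore reduces total revenue.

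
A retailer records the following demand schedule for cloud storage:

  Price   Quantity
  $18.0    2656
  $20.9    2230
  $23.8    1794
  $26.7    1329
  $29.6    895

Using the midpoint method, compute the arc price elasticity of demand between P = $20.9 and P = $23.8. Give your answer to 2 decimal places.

-1.67

At P = 20.9, Q = 2230; at P = 23.8, Q = 1794.
ΔQ = -436, ΔP = 2.9. Midpoints: P̄ = 22.35, Q̄ = 2012.0.
ε = (ΔQ/ΔP)(P̄/Q̄) = (-436/2.9)(22.35/2012.0).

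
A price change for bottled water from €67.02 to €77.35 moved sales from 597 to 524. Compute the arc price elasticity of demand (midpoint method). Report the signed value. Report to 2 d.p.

-0.91

ΔQ = 524 − 597 = -73; ΔP = 77.35 − 67.02 = 10.33.
Midpoints: P̄ = 72.19, Q̄ = 560.5.
ε = (ΔQ/ΔP)(P̄/Q̄) = (-73/10.33)(72.19/560.5).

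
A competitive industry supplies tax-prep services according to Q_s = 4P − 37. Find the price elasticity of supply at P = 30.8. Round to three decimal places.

1.429

At P = 30.8, Q_s = 86.20.
dQ_s/dP = 4.
ε_s = (dQ_s/dP)(P/Q_s) = (4)(30.8/86.20).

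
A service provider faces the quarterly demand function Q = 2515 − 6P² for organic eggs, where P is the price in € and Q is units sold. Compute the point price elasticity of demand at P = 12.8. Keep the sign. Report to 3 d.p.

At P = 12.8, Q = 1531.960.
dQ/dP = −12P = -153.600.
ε = (dQ/dP)(P/Q) = (-153.600)(12.8/1531.960).
|ε| > 1, so demand is elastic at this price.

-1.283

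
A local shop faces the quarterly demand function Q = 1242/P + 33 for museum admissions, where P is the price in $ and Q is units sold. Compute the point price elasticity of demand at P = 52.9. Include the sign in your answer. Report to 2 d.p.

-0.42

At P = 52.9, Q = 56.478.
dQ/dP = −1242/P² = -0.444.
ε = (dQ/dP)(P/Q) = (-0.444)(52.9/56.478).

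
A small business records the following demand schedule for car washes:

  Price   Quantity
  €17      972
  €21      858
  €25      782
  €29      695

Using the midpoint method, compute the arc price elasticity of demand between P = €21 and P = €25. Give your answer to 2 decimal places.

At P = 21, Q = 858; at P = 25, Q = 782.
ΔQ = -76, ΔP = 4. Midpoints: P̄ = 23.00, Q̄ = 820.0.
ε = (ΔQ/ΔP)(P̄/Q̄) = (-76/4)(23.00/820.0).

-0.53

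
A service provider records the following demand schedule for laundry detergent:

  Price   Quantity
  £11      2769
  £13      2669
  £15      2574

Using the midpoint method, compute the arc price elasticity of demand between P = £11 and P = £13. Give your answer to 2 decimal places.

At P = 11, Q = 2769; at P = 13, Q = 2669.
ΔQ = -100, ΔP = 2. Midpoints: P̄ = 12.00, Q̄ = 2719.0.
ε = (ΔQ/ΔP)(P̄/Q̄) = (-100/2)(12.00/2719.0).

-0.22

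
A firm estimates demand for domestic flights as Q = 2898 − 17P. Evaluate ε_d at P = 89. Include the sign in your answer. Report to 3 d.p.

-1.092

At P = 89, Q = 1385.
dQ/dP = −17.
ε = (dQ/dP)(P/Q) = (-17)(89/1385).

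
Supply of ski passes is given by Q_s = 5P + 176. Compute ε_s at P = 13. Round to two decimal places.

0.27

At P = 13, Q_s = 241.
dQ_s/dP = 5.
ε_s = (dQ_s/dP)(P/Q_s) = (5)(13/241).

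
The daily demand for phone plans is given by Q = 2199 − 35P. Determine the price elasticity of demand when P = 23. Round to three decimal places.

At P = 23, Q = 1394.
dQ/dP = −35.
ε = (dQ/dP)(P/Q) = (-35)(23/1394).

-0.577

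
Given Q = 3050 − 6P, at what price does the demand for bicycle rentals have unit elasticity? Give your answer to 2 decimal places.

254.17

For linear demand Q = a − bP, ε = −bP/(a − bP). |ε| = 1 when bP = a − bP, i.e. P = a/(2b).
P = 3050/(2·6) = 3050/12 = 254.1667.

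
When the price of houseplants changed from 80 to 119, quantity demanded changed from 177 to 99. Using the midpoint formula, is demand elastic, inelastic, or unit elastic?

elastic

Arc ε ≈ -1.442.
|ε| = 1.44 > 1.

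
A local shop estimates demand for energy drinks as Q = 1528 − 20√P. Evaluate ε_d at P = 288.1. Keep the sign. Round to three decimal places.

At P = 288.1, Q = 1188.530.
dQ/dP = −20/(2√P) = -0.589.
ε = (dQ/dP)(P/Q) = (-0.589)(288.1/1188.530).

-0.143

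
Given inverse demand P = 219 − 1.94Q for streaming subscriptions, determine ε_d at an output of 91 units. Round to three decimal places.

-0.241

At Q = 91, P = 219 − 1.94(91) = 42.46.
dP/dQ = −1.94, so dQ/dP = 1/(−1.94) = -0.515.
ε = (dQ/dP)(P/Q) = (-0.515)(42.46/91).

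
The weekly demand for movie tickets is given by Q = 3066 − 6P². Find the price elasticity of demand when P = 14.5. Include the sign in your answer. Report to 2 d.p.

-1.40

At P = 14.5, Q = 1804.500.
dQ/dP = −12P = -174.
ε = (dQ/dP)(P/Q) = (-174)(14.5/1804.500).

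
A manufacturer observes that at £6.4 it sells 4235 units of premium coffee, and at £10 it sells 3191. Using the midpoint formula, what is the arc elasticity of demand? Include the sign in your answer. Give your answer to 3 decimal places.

-0.640

ΔQ = 3191 − 4235 = -1044; ΔP = 10 − 6.4 = 3.6.
Midpoints: P̄ = 8.20, Q̄ = 3713.0.
ε = (ΔQ/ΔP)(P̄/Q̄) = (-1044/3.6)(8.20/3713.0).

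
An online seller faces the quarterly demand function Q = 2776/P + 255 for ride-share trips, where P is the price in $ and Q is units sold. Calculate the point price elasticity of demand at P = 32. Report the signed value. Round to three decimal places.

-0.254

At P = 32, Q = 341.750.
dQ/dP = −2776/P² = -2.711.
ε = (dQ/dP)(P/Q) = (-2.711)(32/341.750).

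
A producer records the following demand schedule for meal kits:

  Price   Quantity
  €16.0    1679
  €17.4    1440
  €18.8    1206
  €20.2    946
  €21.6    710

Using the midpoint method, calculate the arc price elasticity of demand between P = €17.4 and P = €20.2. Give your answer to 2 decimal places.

-2.78

At P = 17.4, Q = 1440; at P = 20.2, Q = 946.
ΔQ = -494, ΔP = 2.8. Midpoints: P̄ = 18.80, Q̄ = 1193.0.
ε = (ΔQ/ΔP)(P̄/Q̄) = (-494/2.8)(18.80/1193.0).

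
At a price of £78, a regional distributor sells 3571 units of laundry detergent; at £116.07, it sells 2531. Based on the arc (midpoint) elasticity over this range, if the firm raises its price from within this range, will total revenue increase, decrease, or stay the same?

increase

Arc ε = (-1040/38.07)(97.03/3051.0) ≈ -0.869.
|ε| = 0.87 < 1, so demand is inelastic. A price rise therefore raises total revenue.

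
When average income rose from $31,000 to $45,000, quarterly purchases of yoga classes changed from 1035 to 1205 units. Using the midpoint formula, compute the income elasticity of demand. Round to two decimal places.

0.41

ΔQ = 170, ΔI = 14000. Midpoints: Ī = 38,000, Q̄ = 1120.0.
ε_I = (ΔQ/ΔI)(Ī/Q̄) = (170/14000)(38000/1120.0).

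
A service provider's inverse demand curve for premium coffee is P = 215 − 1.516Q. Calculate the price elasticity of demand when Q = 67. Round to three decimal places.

-1.117

At Q = 67, P = 215 − 1.516(67) = 113.43.
dP/dQ = −1.516, so dQ/dP = 1/(−1.516) = -0.660.
ε = (dQ/dP)(P/Q) = (-0.660)(113.43/67).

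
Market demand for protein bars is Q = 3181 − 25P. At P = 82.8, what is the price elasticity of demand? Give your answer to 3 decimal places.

-1.863

At P = 82.8, Q = 1111.
dQ/dP = −25.
ε = (dQ/dP)(P/Q) = (-25)(82.8/1111).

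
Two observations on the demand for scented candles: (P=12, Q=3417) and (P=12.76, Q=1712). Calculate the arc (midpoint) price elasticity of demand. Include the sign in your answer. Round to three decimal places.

ΔQ = 1712 − 3417 = -1705; ΔP = 12.76 − 12 = 0.76.
Midpoints: P̄ = 12.38, Q̄ = 2564.5.
ε = (ΔQ/ΔP)(P̄/Q̄) = (-1705/0.76)(12.38/2564.5).

-10.830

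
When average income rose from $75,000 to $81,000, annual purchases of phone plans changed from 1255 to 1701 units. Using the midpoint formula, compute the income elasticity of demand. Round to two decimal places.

ΔQ = 446, ΔI = 6000. Midpoints: Ī = 78,000, Q̄ = 1478.0.
ε_I = (ΔQ/ΔI)(Ī/Q̄) = (446/6000)(78000/1478.0).
ε_I > 0, so the good is normal.

3.92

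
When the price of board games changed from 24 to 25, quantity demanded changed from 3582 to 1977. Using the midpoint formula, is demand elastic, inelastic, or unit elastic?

Arc ε ≈ -14.147.
|ε| = 14.15 > 1.

elastic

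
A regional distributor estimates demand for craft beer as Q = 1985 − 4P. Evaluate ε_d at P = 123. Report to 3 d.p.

At P = 123, Q = 1493.
dQ/dP = −4.
ε = (dQ/dP)(P/Q) = (-4)(123/1493).

-0.330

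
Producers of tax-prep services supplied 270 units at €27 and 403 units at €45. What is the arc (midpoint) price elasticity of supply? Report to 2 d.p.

0.79

ΔQ = 403 − 270 = 133; ΔP = 45 − 27 = 18.
Midpoints: P̄ = 36.00, Q̄ = 336.5.
ε_s = (ΔQ/ΔP)(P̄/Q̄) = (133/18)(36.00/336.5).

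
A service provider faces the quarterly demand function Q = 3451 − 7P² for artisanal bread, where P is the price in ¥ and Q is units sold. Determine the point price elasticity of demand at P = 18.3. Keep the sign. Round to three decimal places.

-4.236

At P = 18.3, Q = 1106.770.
dQ/dP = −14P = -256.200.
ε = (dQ/dP)(P/Q) = (-256.200)(18.3/1106.770).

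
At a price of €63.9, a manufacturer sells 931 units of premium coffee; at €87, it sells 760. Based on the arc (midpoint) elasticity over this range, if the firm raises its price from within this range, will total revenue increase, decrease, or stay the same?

increase

Arc ε = (-171/23.1)(75.45/845.5) ≈ -0.661.
|ε| = 0.66 < 1, so demand is inelastic. A price rise therefore raises total revenue.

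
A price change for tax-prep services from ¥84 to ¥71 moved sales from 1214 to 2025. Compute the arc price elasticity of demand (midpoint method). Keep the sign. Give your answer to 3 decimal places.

ΔQ = 2025 − 1214 = 811; ΔP = 71 − 84 = -13.
Midpoints: P̄ = 77.50, Q̄ = 1619.5.
ε = (ΔQ/ΔP)(P̄/Q̄) = (811/-13)(77.50/1619.5).

-2.985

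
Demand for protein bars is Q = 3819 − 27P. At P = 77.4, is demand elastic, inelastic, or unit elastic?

elastic

Q = 1729.200, dQ/dP = -27.
ε = (dQ/dP)(P/Q) ≈ -1.209.
|ε| = 1.21 > 1.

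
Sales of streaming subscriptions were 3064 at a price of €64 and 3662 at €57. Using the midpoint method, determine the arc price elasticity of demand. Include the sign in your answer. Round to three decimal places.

-1.537

ΔQ = 3662 − 3064 = 598; ΔP = 57 − 64 = -7.
Midpoints: P̄ = 60.50, Q̄ = 3363.0.
ε = (ΔQ/ΔP)(P̄/Q̄) = (598/-7)(60.50/3363.0).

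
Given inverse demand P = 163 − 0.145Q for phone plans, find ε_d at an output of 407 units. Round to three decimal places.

At Q = 407, P = 163 − 0.145(407) = 103.99.
dP/dQ = −0.145, so dQ/dP = 1/(−0.145) = -6.897.
ε = (dQ/dP)(P/Q) = (-6.897)(103.99/407).

-1.762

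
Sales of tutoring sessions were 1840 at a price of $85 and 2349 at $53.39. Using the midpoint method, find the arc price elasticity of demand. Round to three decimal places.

ΔQ = 2349 − 1840 = 509; ΔP = 53.39 − 85 = -31.61.
Midpoints: P̄ = 69.19, Q̄ = 2094.5.
ε = (ΔQ/ΔP)(P̄/Q̄) = (509/-31.61)(69.19/2094.5).

-0.532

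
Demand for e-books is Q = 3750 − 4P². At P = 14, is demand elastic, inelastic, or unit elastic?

Q = 2966, dQ/dP = -112.
ε = (dQ/dP)(P/Q) ≈ -0.529.
|ε| = 0.53 < 1.

inelastic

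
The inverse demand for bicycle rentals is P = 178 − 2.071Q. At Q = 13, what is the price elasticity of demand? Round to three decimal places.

At Q = 13, P = 178 − 2.071(13) = 151.08.
dP/dQ = −2.071, so dQ/dP = 1/(−2.071) = -0.483.
ε = (dQ/dP)(P/Q) = (-0.483)(151.08/13).

-5.611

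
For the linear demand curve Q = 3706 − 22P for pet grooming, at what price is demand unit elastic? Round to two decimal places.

84.23

For linear demand Q = a − bP, ε = −bP/(a − bP). |ε| = 1 when bP = a − bP, i.e. P = a/(2b).
P = 3706/(2·22) = 3706/44 = 84.2273.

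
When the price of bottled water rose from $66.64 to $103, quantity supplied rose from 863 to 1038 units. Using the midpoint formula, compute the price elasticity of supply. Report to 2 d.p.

0.43

ΔQ = 1038 − 863 = 175; ΔP = 103 − 66.64 = 36.36.
Midpoints: P̄ = 84.82, Q̄ = 950.5.
ε_s = (ΔQ/ΔP)(P̄/Q̄) = (175/36.36)(84.82/950.5).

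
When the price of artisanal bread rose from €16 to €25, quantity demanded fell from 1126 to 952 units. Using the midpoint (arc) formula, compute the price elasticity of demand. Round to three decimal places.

-0.381

ΔQ = 952 − 1126 = -174; ΔP = 25 − 16 = 9.
Midpoints: P̄ = 20.50, Q̄ = 1039.0.
ε = (ΔQ/ΔP)(P̄/Q̄) = (-174/9)(20.50/1039.0).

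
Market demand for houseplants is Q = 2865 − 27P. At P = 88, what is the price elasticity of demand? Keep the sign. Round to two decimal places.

-4.86

At P = 88, Q = 489.
dQ/dP = −27.
ε = (dQ/dP)(P/Q) = (-27)(88/489).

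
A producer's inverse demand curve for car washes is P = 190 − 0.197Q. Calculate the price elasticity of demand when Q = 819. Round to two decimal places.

At Q = 819, P = 190 − 0.197(819) = 28.66.
dP/dQ = −0.197, so dQ/dP = 1/(−0.197) = -5.076.
ε = (dQ/dP)(P/Q) = (-5.076)(28.66/819).

-0.18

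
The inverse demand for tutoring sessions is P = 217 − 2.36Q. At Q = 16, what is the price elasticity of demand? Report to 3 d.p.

At Q = 16, P = 217 − 2.36(16) = 179.24.
dP/dQ = −2.36, so dQ/dP = 1/(−2.36) = -0.424.
ε = (dQ/dP)(P/Q) = (-0.424)(179.24/16).

-4.747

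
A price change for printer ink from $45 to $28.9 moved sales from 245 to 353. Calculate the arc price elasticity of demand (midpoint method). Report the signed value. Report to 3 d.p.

-0.829

ΔQ = 353 − 245 = 108; ΔP = 28.9 − 45 = -16.1.
Midpoints: P̄ = 36.95, Q̄ = 299.0.
ε = (ΔQ/ΔP)(P̄/Q̄) = (108/-16.1)(36.95/299.0).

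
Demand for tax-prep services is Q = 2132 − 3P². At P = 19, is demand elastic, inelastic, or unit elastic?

Q = 1049, dQ/dP = -114.
ε = (dQ/dP)(P/Q) ≈ -2.065.
|ε| = 2.06 > 1.

elastic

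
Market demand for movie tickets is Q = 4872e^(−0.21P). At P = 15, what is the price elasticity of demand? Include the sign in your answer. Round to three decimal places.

At P = 15, Q = 208.776.
dQ/dP = −0.21·4872e^(−0.21P) = −0.21Q = -43.843.
ε = (dQ/dP)(P/Q) = (-43.843)(15/208.776).

-3.150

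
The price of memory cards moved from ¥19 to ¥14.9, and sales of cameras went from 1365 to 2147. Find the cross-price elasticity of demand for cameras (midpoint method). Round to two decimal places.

ΔQ_x = 2147 − 1365 = 782; ΔP_y = 14.9 − 19 = -4.1.
Midpoints: P̄_y = 16.95, Q̄_x = 1756.0.
ε_xy = (ΔQ_x/ΔP_y)(P̄_y/Q̄_x) = (782/-4.1)(16.95/1756.0).
ε_xy < 0, so the goods are complements.

-1.84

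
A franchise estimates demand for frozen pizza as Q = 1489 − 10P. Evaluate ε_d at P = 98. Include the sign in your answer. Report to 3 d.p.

At P = 98, Q = 509.
dQ/dP = −10.
ε = (dQ/dP)(P/Q) = (-10)(98/509).
|ε| > 1, so demand is elastic at this price.

-1.925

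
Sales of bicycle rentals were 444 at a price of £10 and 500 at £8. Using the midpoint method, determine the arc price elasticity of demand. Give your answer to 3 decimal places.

ΔQ = 500 − 444 = 56; ΔP = 8 − 10 = -2.
Midpoints: P̄ = 9.00, Q̄ = 472.0.
ε = (ΔQ/ΔP)(P̄/Q̄) = (56/-2)(9.00/472.0).

-0.534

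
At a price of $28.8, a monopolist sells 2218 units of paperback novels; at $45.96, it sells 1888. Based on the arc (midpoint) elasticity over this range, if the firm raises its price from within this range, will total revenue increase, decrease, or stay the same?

increase

Arc ε = (-330/17.16)(37.38/2053.0) ≈ -0.350.
|ε| = 0.35 < 1, so demand is inelastic. A price rise therefore raises total revenue.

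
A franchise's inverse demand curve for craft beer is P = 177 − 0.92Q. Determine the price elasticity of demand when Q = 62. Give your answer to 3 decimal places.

-2.103

At Q = 62, P = 177 − 0.92(62) = 119.96.
dP/dQ = −0.92, so dQ/dP = 1/(−0.92) = -1.087.
ε = (dQ/dP)(P/Q) = (-1.087)(119.96/62).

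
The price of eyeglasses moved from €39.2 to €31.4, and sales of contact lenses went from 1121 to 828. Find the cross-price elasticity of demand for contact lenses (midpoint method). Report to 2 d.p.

1.36

ΔQ_x = 828 − 1121 = -293; ΔP_y = 31.4 − 39.2 = -7.8.
Midpoints: P̄_y = 35.30, Q̄_x = 974.5.
ε_xy = (ΔQ_x/ΔP_y)(P̄_y/Q̄_x) = (-293/-7.8)(35.30/974.5).
ε_xy > 0, so the goods are substitutes.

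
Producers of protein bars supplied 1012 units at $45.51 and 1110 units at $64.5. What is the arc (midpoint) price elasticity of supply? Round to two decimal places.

0.27

ΔQ = 1110 − 1012 = 98; ΔP = 64.5 − 45.51 = 18.99.
Midpoints: P̄ = 55.00, Q̄ = 1061.0.
ε_s = (ΔQ/ΔP)(P̄/Q̄) = (98/18.99)(55.00/1061.0).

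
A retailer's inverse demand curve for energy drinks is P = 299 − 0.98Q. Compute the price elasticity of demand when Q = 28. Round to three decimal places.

-9.897

At Q = 28, P = 299 − 0.98(28) = 271.56.
dP/dQ = −0.98, so dQ/dP = 1/(−0.98) = -1.020.
ε = (dQ/dP)(P/Q) = (-1.020)(271.56/28).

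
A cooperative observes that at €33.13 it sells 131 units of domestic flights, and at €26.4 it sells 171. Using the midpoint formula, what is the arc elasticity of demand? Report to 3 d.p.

ΔQ = 171 − 131 = 40; ΔP = 26.4 − 33.13 = -6.73.
Midpoints: P̄ = 29.77, Q̄ = 151.0.
ε = (ΔQ/ΔP)(P̄/Q̄) = (40/-6.73)(29.77/151.0).

-1.172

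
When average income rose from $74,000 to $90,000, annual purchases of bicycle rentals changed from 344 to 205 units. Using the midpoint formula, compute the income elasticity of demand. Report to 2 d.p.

ΔQ = -139, ΔI = 16000. Midpoints: Ī = 82,000, Q̄ = 274.5.
ε_I = (ΔQ/ΔI)(Ī/Q̄) = (-139/16000)(82000/274.5).

-2.60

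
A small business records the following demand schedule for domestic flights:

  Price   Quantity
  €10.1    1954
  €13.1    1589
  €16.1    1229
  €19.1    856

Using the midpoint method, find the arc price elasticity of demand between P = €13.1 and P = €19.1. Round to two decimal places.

-1.61

At P = 13.1, Q = 1589; at P = 19.1, Q = 856.
ΔQ = -733, ΔP = 6.0. Midpoints: P̄ = 16.10, Q̄ = 1222.5.
ε = (ΔQ/ΔP)(P̄/Q̄) = (-733/6.0)(16.10/1222.5).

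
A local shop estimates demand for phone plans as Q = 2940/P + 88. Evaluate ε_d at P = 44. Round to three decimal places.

-0.432

At P = 44, Q = 154.818.
dQ/dP = −2940/P² = -1.519.
ε = (dQ/dP)(P/Q) = (-1.519)(44/154.818).
|ε| < 1, so demand is inelastic at this price.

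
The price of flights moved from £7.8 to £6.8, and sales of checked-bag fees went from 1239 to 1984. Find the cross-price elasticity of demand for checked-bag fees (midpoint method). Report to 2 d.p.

ΔQ_x = 1984 − 1239 = 745; ΔP_y = 6.8 − 7.8 = -1.
Midpoints: P̄_y = 7.30, Q̄_x = 1611.5.
ε_xy = (ΔQ_x/ΔP_y)(P̄_y/Q̄_x) = (745/-1)(7.30/1611.5).
ε_xy < 0, so the goods are complements.

-3.37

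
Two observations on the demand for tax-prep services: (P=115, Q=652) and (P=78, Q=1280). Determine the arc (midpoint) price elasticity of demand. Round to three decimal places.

-1.696

ΔQ = 1280 − 652 = 628; ΔP = 78 − 115 = -37.
Midpoints: P̄ = 96.50, Q̄ = 966.0.
ε = (ΔQ/ΔP)(P̄/Q̄) = (628/-37)(96.50/966.0).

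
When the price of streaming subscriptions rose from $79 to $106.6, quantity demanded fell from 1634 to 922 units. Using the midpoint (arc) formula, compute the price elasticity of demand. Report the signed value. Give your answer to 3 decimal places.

-1.873

ΔQ = 922 − 1634 = -712; ΔP = 106.6 − 79 = 27.6.
Midpoints: P̄ = 92.80, Q̄ = 1278.0.
ε = (ΔQ/ΔP)(P̄/Q̄) = (-712/27.6)(92.80/1278.0).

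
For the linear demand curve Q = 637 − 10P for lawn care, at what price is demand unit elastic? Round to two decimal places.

For linear demand Q = a − bP, ε = −bP/(a − bP). |ε| = 1 when bP = a − bP, i.e. P = a/(2b).
P = 637/(2·10) = 637/20 = 31.8500.

31.85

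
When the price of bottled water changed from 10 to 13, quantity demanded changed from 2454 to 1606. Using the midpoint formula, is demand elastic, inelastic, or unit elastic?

Arc ε ≈ -1.601.
|ε| = 1.60 > 1.

elastic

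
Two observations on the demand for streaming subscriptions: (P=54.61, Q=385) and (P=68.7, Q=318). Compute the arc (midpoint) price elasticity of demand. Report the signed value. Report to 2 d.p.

-0.83

ΔQ = 318 − 385 = -67; ΔP = 68.7 − 54.61 = 14.09.
Midpoints: P̄ = 61.66, Q̄ = 351.5.
ε = (ΔQ/ΔP)(P̄/Q̄) = (-67/14.09)(61.66/351.5).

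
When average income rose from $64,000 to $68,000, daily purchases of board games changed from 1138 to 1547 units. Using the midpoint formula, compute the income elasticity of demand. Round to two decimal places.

ΔQ = 409, ΔI = 4000. Midpoints: Ī = 66,000, Q̄ = 1342.5.
ε_I = (ΔQ/ΔI)(Ī/Q̄) = (409/4000)(66000/1342.5).

5.03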